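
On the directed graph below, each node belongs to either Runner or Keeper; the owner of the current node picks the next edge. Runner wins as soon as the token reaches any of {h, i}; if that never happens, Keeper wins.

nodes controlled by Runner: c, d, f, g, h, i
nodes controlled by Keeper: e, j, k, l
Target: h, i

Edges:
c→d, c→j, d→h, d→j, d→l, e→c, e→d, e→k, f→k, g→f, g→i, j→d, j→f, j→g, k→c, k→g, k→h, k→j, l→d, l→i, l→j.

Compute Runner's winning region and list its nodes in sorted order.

c, d, g, h, i

A0 = {h, i}
A1: add {d, g} — d (Runner) has d→h; g (Runner) has g→i.
A2: add {c} — c (Runner) has c→d.
A3 = A2; e.g. e (Keeper) can still go to k. Fixed point.
Runner's winning region = {c, d, g, h, i}.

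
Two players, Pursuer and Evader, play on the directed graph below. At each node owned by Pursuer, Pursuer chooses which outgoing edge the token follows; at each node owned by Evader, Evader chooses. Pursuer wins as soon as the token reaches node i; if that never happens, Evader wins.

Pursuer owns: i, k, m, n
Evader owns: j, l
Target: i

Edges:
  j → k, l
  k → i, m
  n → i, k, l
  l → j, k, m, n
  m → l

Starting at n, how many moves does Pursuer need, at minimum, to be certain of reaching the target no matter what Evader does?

1

A0 = {i}
A1: add {k, n} — k (Pursuer) has k→i; n (Pursuer) has n→i.
A2 = A1; e.g. j (Evader) can still go to l. Fixed point.
n enters the attractor at level 1, so Pursuer can force the target in 1 move from there.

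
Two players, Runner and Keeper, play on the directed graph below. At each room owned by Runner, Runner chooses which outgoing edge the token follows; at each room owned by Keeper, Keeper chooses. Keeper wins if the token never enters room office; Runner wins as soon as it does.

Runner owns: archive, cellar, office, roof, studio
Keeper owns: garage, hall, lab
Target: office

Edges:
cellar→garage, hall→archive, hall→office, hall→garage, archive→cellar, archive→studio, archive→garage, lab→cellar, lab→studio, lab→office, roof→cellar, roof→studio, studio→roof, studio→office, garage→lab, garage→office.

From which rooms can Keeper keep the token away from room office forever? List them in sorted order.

A0 = {office}
A1: add {studio} — studio (Runner) has studio→office.
A2: add {archive, roof} — archive (Runner) has archive→studio; roof (Runner) has roof→studio.
A3 = A2; e.g. cellar (Runner) has no edge into A2. Fixed point.
Runner's attractor = {archive, office, roof, studio}; Keeper avoids the target exactly from the complement.

cellar, garage, hall, lab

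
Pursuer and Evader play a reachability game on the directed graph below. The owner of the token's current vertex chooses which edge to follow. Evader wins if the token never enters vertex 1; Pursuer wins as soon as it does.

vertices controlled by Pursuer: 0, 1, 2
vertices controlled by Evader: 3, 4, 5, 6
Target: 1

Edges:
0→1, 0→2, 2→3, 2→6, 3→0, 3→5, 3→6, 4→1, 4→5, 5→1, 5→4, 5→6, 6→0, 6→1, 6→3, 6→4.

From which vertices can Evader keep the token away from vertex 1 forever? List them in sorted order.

2, 3, 4, 5, 6

A0 = {1}
A1: add {0} — 0 (Pursuer) has 0→1.
A2 = A1; e.g. 2 (Pursuer) has no edge into A1. Fixed point.
Pursuer's attractor = {0, 1}; Evader avoids the target exactly from the complement.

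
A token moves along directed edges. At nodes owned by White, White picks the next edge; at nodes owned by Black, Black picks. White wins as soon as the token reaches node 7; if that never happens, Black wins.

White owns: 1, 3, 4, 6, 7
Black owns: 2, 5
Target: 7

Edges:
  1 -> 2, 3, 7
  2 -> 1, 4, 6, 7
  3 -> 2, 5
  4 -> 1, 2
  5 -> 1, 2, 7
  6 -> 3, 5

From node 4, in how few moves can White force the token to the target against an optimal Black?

2

A0 = {7}
A1: add {1} — 1 (White) has 1→7.
A2: add {4} — 4 (White) has 4→1.
A3 = A2; e.g. 2 (Black) can still go to 6. Fixed point.
4 enters the attractor at level 2, so White can force the target in 2 moves from there.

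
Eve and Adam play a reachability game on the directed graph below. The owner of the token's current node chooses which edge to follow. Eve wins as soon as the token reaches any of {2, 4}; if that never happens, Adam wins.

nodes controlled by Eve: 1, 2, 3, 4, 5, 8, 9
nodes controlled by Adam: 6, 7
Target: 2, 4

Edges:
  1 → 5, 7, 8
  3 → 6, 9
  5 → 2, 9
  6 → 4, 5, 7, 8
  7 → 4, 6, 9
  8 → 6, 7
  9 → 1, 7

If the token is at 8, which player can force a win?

Adam

A0 = {2, 4}
A1: add {5} — 5 (Eve) has 5→2.
A2: add {1} — 1 (Eve) has 1→5.
A3: add {9} — 9 (Eve) has 9→1.
A4: add {3} — 3 (Eve) has 3→9.
A5 = A4; e.g. 6 (Adam) can still go to 7. Fixed point.
8 never enters the attractor, so Adam can avoid the target forever.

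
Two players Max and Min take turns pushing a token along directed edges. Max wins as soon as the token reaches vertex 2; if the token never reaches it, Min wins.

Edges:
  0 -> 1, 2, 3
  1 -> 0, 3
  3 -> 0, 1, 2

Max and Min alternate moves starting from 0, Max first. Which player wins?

Track states (vertex, player-to-move).
A0 = {(2,Max), (2,Min)}
A1: add {(0,Max), (3,Max)}.
(0,Max) ∈ A1 ⇒ Max forces the target.

Max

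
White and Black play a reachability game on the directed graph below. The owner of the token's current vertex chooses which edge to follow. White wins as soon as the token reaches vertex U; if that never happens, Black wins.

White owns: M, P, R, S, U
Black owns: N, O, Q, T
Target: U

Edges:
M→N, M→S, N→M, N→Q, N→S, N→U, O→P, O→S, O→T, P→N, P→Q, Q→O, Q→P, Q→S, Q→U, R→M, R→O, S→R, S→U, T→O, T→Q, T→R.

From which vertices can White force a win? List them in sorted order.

A0 = {U}
A1: add {S} — S (White) has S→U.
A2: add {M} — M (White) has M→S.
A3: add {R} — R (White) has R→M.
A4 = A3; e.g. N (Black) can still go to Q. Fixed point.
White's winning region = {M, R, S, U}.

M, R, S, U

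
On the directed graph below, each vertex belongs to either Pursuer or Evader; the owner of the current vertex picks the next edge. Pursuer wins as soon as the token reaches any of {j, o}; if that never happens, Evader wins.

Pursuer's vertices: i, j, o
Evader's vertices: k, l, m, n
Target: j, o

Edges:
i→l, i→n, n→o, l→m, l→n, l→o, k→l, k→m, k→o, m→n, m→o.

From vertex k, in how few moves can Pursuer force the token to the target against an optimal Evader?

A0 = {j, o}
A1: add {n} — n (Evader): all of {o} already in.
A2: add {i, m} — i (Pursuer) has i→n; m (Evader): all of {n, o} already in.
A3: add {l} — l (Evader): all of {m, n, o} already in.
A4: add {k} — k (Evader): all of {l, m, o} already in.
A4 = all vertices. Fixed point.
k enters the attractor at level 4, so Pursuer can force the target in 4 moves from there.

4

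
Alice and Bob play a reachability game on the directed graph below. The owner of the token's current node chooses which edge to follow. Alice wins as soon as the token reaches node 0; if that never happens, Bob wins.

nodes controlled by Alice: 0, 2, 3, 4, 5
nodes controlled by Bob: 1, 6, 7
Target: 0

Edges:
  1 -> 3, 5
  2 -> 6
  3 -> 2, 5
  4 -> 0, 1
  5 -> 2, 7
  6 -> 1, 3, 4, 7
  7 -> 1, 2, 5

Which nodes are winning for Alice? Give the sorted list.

A0 = {0}
A1: add {4} — 4 (Alice) has 4→0.
A2 = A1; e.g. 1 (Bob) can still go to 3. Fixed point.
Alice's winning region = {0, 4}.

0, 4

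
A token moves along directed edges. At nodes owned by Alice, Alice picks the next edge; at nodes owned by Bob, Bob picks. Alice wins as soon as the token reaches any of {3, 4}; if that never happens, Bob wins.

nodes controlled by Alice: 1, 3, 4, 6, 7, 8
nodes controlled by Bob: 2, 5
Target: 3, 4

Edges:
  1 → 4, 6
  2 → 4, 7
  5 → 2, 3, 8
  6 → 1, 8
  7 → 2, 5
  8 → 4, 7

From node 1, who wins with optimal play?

A0 = {3, 4}
A1: add {1, 8} — 1 (Alice) has 1→4; 8 (Alice) has 8→4.
1 ∈ A1, so Alice can force the target.

Alice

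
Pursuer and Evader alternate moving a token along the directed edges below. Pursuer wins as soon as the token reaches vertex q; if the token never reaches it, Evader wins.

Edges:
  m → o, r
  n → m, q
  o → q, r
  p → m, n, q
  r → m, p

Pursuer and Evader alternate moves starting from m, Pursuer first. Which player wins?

Evader

Track states (vertex, player-to-move).
A0 = {(q,Pursuer), (q,Evader)}
A1: add {(n,Pursuer), (o,Pursuer), (p,Pursuer)}.
A2 = A1; e.g. (m,Pursuer) stays out. (m,Pursuer) never enters ⇒ Evader avoids the target.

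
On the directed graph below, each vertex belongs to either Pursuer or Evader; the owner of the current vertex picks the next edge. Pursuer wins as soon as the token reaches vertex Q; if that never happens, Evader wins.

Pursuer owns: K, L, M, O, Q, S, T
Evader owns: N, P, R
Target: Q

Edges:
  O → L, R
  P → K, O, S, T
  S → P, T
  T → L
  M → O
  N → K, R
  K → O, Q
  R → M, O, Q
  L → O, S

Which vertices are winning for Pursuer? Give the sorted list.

A0 = {Q}
A1: add {K} — K (Pursuer) has K→Q.
A2 = A1; e.g. L (Pursuer) has no edge into A1. Fixed point.
Pursuer's winning region = {K, Q}.

K, Q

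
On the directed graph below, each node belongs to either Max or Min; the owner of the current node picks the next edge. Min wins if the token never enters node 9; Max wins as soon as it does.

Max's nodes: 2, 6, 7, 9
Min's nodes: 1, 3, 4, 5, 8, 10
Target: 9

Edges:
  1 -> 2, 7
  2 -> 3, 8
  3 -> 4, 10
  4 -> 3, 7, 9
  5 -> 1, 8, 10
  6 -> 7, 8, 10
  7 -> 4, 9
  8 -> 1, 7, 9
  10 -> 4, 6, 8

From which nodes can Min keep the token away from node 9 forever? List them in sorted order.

A0 = {9}
A1: add {7} — 7 (Max) has 7→9.
A2: add {6} — 6 (Max) has 6→7.
A3 = A2; e.g. 1 (Min) can still go to 2. Fixed point.
Max's attractor = {6, 7, 9}; Min avoids the target exactly from the complement.

1, 2, 3, 4, 5, 8, 10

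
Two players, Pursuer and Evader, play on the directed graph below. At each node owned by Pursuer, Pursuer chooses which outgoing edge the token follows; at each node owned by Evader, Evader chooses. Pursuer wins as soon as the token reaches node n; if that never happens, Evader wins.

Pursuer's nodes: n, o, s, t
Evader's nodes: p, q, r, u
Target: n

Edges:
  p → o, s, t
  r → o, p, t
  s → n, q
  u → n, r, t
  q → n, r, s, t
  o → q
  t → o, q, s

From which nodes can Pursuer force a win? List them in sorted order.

A0 = {n}
A1: add {s} — s (Pursuer) has s→n.
A2: add {t} — t (Pursuer) has t→s.
A3 = A2; e.g. o (Pursuer) has no edge into A2. Fixed point.
Pursuer's winning region = {n, s, t}.

n, s, t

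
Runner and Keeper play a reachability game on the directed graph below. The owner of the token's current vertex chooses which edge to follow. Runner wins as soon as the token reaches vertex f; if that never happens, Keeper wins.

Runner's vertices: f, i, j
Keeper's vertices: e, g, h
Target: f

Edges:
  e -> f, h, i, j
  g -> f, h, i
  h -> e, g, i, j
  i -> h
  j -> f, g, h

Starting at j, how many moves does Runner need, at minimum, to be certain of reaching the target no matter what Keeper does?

A0 = {f}
A1: add {j} — j (Runner) has j→f.
A2 = A1; e.g. e (Keeper) can still go to h. Fixed point.
j enters the attractor at level 1, so Runner can force the target in 1 move from there.

1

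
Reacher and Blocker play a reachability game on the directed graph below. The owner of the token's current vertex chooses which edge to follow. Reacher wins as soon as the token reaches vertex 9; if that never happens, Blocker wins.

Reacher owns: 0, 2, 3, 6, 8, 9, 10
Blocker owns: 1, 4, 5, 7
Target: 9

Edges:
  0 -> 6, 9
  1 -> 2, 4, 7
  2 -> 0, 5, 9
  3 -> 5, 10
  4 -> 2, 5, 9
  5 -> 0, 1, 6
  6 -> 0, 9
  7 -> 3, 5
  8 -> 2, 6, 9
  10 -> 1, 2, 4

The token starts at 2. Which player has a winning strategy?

A0 = {9}
A1: add {0, 2, 6, 8} — 0 (Reacher) has 0→9; 2 (Reacher) has 2→9; 6 (Reacher) has 6→9; 8 (Reacher) has 8→9.
2 ∈ A1, so Reacher can force the target.

Reacher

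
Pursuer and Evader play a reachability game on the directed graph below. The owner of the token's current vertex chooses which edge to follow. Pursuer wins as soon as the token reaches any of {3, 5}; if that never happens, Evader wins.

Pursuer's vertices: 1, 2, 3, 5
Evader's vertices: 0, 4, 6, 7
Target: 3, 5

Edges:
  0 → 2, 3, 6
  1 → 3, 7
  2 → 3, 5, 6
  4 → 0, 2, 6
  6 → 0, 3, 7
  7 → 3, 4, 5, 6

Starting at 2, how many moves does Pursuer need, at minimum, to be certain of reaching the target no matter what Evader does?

1

A0 = {3, 5}
A1: add {1, 2} — 1 (Pursuer) has 1→3; 2 (Pursuer) has 2→3.
A2 = A1; e.g. 0 (Evader) can still go to 6. Fixed point.
2 enters the attractor at level 1, so Pursuer can force the target in 1 move from there.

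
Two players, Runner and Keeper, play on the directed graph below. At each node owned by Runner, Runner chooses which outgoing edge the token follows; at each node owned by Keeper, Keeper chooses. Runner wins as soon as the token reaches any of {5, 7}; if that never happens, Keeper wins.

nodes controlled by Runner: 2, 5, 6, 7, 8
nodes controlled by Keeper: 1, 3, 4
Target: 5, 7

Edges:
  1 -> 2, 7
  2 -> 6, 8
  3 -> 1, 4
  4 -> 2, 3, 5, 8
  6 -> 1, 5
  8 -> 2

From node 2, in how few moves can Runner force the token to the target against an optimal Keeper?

A0 = {5, 7}
A1: add {6} — 6 (Runner) has 6→5.
A2: add {2} — 2 (Runner) has 2→6.
2 enters the attractor at level 2, so Runner can force the target in 2 moves from there.

2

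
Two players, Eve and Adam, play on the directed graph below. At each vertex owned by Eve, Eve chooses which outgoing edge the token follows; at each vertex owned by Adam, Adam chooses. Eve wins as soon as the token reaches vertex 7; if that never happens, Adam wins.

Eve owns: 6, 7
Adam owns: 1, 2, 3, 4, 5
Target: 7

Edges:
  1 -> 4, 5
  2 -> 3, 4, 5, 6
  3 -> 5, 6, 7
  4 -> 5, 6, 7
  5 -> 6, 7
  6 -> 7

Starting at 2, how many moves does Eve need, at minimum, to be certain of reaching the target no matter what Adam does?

A0 = {7}
A1: add {6} — 6 (Eve) has 6→7.
A2: add {5} — 5 (Adam): all of {6, 7} already in.
A3: add {3, 4} — 3 (Adam): all of {5, 6, 7} already in; 4 (Adam): all of {5, 6, 7} already in.
A4: add {1, 2} — 1 (Adam): all of {4, 5} already in; 2 (Adam): all of {3, 4, 5, 6} already in.
A4 = all vertices. Fixed point.
2 enters the attractor at level 4, so Eve can force the target in 4 moves from there.

4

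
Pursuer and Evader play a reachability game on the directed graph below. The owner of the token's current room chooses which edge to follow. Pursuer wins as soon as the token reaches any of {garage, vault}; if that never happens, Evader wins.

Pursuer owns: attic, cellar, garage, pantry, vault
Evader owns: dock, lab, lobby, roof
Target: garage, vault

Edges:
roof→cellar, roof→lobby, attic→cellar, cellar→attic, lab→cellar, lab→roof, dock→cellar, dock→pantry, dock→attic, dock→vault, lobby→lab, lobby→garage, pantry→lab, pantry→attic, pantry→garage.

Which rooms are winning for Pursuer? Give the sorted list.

A0 = {garage, vault}
A1: add {pantry} — pantry (Pursuer) has pantry→garage.
A2 = A1; e.g. lab (Evader) can still go to cellar. Fixed point.
Pursuer's winning region = {garage, pantry, vault}.

garage, pantry, vault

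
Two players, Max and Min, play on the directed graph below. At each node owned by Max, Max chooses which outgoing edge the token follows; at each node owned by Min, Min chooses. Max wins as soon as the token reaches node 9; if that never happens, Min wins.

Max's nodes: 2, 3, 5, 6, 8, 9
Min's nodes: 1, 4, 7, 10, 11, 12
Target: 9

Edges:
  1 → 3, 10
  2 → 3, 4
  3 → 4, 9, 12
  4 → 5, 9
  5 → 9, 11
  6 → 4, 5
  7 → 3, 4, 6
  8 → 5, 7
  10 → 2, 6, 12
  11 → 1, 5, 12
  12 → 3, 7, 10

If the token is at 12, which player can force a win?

A0 = {9}
A1: add {3, 5} — 3 (Max) has 3→9; 5 (Max) has 5→9.
A2: add {2, 4, 6, 8} — 2 (Max) has 2→3; 4 (Min): all of {5, 9} already in; 6 (Max) has 6→5; 8 (Max) has 8→5.
A3: add {7} — 7 (Min): all of {3, 4, 6} already in.
A4 = A3; e.g. 1 (Min) can still go to 10. Fixed point.
12 never enters the attractor, so Min can avoid the target forever.

Min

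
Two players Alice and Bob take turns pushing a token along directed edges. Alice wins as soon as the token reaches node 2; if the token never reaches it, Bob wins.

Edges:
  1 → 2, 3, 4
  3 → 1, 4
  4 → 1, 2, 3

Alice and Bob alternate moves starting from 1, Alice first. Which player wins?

Alice

Track states (vertex, player-to-move).
A0 = {(2,Alice), (2,Bob)}
A1: add {(1,Alice), (4,Alice)}.
(1,Alice) ∈ A1 ⇒ Alice forces the target.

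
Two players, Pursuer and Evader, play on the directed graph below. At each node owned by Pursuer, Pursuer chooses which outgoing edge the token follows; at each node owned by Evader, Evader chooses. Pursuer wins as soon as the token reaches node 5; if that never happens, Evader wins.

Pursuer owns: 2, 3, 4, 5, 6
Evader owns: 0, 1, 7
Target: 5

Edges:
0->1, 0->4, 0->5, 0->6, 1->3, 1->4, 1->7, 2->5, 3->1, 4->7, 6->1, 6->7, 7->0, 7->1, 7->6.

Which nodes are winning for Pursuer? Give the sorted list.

2, 5

A0 = {5}
A1: add {2} — 2 (Pursuer) has 2→5.
A2 = A1; e.g. 0 (Evader) can still go to 1. Fixed point.
Pursuer's winning region = {2, 5}.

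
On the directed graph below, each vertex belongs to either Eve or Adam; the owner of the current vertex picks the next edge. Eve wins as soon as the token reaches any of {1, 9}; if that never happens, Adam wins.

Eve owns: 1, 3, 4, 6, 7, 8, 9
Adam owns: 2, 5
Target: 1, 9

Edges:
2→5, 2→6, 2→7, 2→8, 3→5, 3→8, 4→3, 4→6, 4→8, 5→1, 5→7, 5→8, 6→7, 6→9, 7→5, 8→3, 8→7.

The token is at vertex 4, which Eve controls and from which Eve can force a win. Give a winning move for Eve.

6

A0 = {1, 9}
A1: add {6} — 6 (Eve) has 6→9.
A2: add {4} — 4 (Eve) has 4→6.
A3 = A2; e.g. 2 (Adam) can still go to 5. Fixed point.
From 4, successor 6 is in the attractor (rank 1); the other successors 3, 8 are not.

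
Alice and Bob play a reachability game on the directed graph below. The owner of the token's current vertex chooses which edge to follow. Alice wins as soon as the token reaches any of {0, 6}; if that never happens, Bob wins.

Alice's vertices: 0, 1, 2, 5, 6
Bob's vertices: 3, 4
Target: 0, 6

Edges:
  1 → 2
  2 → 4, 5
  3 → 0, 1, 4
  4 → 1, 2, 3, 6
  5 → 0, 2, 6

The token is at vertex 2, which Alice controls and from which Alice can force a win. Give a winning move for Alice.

5

A0 = {0, 6}
A1: add {5} — 5 (Alice) has 5→0.
A2: add {2} — 2 (Alice) has 2→5.
A3: add {1} — 1 (Alice) has 1→2.
A4 = A3; e.g. 3 (Bob) can still go to 4. Fixed point.
From 2, successor 5 is in the attractor (rank 1); the other successor 4 is not.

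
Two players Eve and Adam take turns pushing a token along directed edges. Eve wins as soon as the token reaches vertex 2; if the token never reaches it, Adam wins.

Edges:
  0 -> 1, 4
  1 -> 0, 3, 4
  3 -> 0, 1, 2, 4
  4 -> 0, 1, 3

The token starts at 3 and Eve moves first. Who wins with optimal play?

Track states (vertex, player-to-move).
A0 = {(2,Eve), (2,Adam)}
A1: add {(3,Eve)}.
(3,Eve) ∈ A1 ⇒ Eve forces the target.

Eve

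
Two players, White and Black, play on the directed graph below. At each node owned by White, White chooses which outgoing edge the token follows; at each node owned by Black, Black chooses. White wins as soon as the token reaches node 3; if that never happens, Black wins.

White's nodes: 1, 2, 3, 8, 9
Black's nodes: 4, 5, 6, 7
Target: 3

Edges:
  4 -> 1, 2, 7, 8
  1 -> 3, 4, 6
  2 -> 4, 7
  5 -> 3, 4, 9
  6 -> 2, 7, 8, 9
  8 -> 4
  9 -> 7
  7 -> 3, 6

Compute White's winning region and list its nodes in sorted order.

1, 3

A0 = {3}
A1: add {1} — 1 (White) has 1→3.
A2 = A1; e.g. 2 (White) has no edge into A1. Fixed point.
White's winning region = {1, 3}.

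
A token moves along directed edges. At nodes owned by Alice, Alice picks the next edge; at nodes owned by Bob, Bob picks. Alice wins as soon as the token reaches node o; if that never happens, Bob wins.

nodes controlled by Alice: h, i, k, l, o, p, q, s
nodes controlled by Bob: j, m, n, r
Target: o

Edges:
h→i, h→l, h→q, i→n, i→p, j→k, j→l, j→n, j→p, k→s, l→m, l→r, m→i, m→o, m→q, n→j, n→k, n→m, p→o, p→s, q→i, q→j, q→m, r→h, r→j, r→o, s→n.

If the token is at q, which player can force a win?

Alice

A0 = {o}
A1: add {p} — p (Alice) has p→o.
A2: add {i} — i (Alice) has i→p.
A3: add {h, q} — h (Alice) has h→i; q (Alice) has q→i.
q ∈ A3, so Alice can force the target.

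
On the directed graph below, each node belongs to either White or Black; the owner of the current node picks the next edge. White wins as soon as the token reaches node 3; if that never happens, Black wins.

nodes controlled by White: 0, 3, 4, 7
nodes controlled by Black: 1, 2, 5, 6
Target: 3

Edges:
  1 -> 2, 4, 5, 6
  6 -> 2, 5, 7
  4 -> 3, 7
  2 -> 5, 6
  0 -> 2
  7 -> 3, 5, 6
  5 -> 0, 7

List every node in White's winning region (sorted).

3, 4, 7

A0 = {3}
A1: add {4, 7} — 4 (White) has 4→3; 7 (White) has 7→3.
A2 = A1; e.g. 0 (White) has no edge into A1. Fixed point.
White's winning region = {3, 4, 7}.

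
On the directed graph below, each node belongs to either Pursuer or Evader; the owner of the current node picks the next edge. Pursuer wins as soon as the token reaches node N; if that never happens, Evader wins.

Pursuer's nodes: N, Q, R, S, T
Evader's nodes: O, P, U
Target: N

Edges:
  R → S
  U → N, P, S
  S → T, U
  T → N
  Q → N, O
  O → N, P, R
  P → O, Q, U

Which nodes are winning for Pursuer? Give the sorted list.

A0 = {N}
A1: add {Q, T} — Q (Pursuer) has Q→N; T (Pursuer) has T→N.
A2: add {S} — S (Pursuer) has S→T.
A3: add {R} — R (Pursuer) has R→S.
A4 = A3; e.g. O (Evader) can still go to P. Fixed point.
Pursuer's winning region = {N, Q, R, S, T}.

N, Q, R, S, T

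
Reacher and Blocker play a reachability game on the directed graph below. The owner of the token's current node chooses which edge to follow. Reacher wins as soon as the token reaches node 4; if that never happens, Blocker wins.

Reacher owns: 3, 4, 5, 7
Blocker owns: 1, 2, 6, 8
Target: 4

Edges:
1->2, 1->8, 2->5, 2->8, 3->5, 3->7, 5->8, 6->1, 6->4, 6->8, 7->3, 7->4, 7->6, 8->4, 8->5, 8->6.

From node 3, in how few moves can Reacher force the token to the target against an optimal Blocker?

A0 = {4}
A1: add {7} — 7 (Reacher) has 7→4.
A2: add {3} — 3 (Reacher) has 3→7.
A3 = A2; e.g. 1 (Blocker) can still go to 2. Fixed point.
3 enters the attractor at level 2, so Reacher can force the target in 2 moves from there.

2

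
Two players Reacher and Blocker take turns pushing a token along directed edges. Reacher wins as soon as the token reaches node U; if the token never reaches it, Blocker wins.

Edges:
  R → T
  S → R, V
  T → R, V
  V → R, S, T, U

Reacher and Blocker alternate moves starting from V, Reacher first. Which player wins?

Reacher

Track states (vertex, player-to-move).
A0 = {(U,Reacher), (U,Blocker)}
A1: add {(V,Reacher)}.
(V,Reacher) ∈ A1 ⇒ Reacher forces the target.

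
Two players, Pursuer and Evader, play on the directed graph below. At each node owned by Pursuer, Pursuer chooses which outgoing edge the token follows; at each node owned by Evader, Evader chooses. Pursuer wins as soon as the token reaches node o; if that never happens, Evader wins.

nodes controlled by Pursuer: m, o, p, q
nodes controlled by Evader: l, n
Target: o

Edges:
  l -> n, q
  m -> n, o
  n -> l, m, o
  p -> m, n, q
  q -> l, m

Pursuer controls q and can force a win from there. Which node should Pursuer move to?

m

A0 = {o}
A1: add {m} — m (Pursuer) has m→o.
A2: add {p, q} — p (Pursuer) has p→m; q (Pursuer) has q→m.
A3 = A2; e.g. l (Evader) can still go to n. Fixed point.
From q, successor m is in the attractor (rank 1); the other successor l is not.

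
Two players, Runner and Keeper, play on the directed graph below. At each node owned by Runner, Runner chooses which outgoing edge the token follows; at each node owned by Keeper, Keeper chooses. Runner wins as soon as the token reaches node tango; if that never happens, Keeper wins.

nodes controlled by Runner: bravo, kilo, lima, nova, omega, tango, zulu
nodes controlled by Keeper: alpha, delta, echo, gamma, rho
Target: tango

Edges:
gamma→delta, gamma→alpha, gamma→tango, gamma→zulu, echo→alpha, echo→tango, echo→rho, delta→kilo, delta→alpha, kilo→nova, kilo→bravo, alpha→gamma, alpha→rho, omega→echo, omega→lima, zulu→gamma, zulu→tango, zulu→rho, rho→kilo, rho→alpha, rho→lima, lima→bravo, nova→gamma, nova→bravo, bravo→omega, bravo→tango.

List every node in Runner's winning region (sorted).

A0 = {tango}
A1: add {bravo, zulu} — zulu (Runner) has zulu→tango; bravo (Runner) has bravo→tango.
A2: add {kilo, lima, nova} — kilo (Runner) has kilo→bravo; lima (Runner) has lima→bravo; nova (Runner) has nova→bravo.
A3: add {omega} — omega (Runner) has omega→lima.
A4 = A3; e.g. gamma (Keeper) can still go to delta. Fixed point.
Runner's winning region = {bravo, kilo, lima, nova, omega, tango, zulu}.

bravo, kilo, lima, nova, omega, tango, zulu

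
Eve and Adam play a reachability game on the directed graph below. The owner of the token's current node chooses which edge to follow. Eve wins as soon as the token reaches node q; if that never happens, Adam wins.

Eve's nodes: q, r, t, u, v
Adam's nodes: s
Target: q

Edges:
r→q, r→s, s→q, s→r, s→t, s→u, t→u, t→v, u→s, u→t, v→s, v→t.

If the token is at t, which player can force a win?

Adam

A0 = {q}
A1: add {r} — r (Eve) has r→q.
A2 = A1; e.g. s (Adam) can still go to t. Fixed point.
t never enters the attractor, so Adam can avoid the target forever.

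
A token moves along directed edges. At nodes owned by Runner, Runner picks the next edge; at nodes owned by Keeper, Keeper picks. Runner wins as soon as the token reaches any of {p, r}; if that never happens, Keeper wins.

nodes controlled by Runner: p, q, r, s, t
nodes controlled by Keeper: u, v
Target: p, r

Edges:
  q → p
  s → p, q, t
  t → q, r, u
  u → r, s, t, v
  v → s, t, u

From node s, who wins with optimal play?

Runner

A0 = {p, r}
A1: add {q, s, t} — q (Runner) has q→p; s (Runner) has s→p; t (Runner) has t→r.
A2 = A1; e.g. u (Keeper) can still go to v. Fixed point.
s ∈ A1, so Runner can force the target.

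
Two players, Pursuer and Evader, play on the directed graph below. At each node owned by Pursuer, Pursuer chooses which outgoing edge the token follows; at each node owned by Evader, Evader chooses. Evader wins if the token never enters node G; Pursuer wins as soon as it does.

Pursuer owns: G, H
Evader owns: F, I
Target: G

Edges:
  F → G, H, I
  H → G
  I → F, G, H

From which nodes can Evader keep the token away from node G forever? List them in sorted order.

A0 = {G}
A1: add {H} — H (Pursuer) has H→G.
A2 = A1; e.g. F (Evader) can still go to I. Fixed point.
Pursuer's attractor = {G, H}; Evader avoids the target exactly from the complement.

F, I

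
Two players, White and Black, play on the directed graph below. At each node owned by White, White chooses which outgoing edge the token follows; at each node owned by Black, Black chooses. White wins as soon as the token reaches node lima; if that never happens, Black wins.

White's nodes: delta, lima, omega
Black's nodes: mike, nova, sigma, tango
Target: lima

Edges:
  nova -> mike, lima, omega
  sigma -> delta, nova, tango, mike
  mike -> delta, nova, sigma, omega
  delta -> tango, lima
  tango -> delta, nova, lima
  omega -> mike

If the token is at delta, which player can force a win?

White

A0 = {lima}
A1: add {delta} — delta (White) has delta→lima.
A2 = A1; e.g. nova (Black) can still go to mike. Fixed point.
delta ∈ A1, so White can force the target.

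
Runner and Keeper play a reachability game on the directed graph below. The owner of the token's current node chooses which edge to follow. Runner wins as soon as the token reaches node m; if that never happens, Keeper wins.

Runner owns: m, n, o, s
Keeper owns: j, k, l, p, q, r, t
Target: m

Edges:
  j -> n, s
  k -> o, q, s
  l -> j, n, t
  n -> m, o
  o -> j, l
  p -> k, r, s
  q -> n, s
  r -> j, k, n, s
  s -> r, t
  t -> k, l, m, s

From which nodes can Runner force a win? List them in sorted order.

m, n

A0 = {m}
A1: add {n} — n (Runner) has n→m.
A2 = A1; e.g. j (Keeper) can still go to s. Fixed point.
Runner's winning region = {m, n}.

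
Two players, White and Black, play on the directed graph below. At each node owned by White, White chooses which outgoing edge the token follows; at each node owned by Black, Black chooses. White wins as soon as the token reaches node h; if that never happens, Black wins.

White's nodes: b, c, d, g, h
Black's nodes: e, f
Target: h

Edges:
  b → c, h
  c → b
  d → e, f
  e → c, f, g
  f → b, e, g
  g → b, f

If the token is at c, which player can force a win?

A0 = {h}
A1: add {b} — b (White) has b→h.
A2: add {c, g} — c (White) has c→b; g (White) has g→b.
A3 = A2; e.g. d (White) has no edge into A2. Fixed point.
c ∈ A2, so White can force the target.

White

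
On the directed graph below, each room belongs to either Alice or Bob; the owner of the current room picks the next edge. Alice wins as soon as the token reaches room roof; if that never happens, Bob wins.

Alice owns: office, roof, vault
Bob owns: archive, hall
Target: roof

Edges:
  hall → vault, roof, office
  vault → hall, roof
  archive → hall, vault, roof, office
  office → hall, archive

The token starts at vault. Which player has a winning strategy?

A0 = {roof}
A1: add {vault} — vault (Alice) has vault→roof.
A2 = A1; e.g. hall (Bob) can still go to office. Fixed point.
vault ∈ A1, so Alice can force the target.

Alice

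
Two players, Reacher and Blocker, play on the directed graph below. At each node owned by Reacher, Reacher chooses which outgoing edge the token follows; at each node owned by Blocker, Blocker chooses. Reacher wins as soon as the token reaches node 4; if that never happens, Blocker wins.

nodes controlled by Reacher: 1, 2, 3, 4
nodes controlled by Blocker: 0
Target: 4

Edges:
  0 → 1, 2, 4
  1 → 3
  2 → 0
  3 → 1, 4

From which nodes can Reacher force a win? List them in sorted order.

1, 3, 4

A0 = {4}
A1: add {3} — 3 (Reacher) has 3→4.
A2: add {1} — 1 (Reacher) has 1→3.
A3 = A2; e.g. 0 (Blocker) can still go to 2. Fixed point.
Reacher's winning region = {1, 3, 4}.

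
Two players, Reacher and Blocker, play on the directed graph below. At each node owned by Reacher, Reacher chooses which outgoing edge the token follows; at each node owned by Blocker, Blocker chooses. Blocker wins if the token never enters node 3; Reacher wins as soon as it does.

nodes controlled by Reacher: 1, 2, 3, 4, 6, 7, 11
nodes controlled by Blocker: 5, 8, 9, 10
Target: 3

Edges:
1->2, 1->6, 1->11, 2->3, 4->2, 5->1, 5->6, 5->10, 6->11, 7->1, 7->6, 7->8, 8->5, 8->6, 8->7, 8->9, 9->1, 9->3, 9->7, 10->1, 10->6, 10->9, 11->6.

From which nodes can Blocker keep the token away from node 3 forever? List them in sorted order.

5, 6, 8, 10, 11

A0 = {3}
A1: add {2} — 2 (Reacher) has 2→3.
A2: add {1, 4} — 1 (Reacher) has 1→2; 4 (Reacher) has 4→2.
A3: add {7} — 7 (Reacher) has 7→1.
A4: add {9} — 9 (Blocker): all of {1, 3, 7} already in.
A5 = A4; e.g. 5 (Blocker) can still go to 6. Fixed point.
Reacher's attractor = {1, 2, 3, 4, 7, 9}; Blocker avoids the target exactly from the complement.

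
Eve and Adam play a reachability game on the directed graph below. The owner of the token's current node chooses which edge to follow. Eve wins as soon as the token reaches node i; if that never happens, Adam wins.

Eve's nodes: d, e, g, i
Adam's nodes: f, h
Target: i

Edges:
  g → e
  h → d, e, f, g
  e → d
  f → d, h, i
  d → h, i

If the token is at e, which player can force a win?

A0 = {i}
A1: add {d} — d (Eve) has d→i.
A2: add {e} — e (Eve) has e→d.
e ∈ A2, so Eve can force the target.

Eve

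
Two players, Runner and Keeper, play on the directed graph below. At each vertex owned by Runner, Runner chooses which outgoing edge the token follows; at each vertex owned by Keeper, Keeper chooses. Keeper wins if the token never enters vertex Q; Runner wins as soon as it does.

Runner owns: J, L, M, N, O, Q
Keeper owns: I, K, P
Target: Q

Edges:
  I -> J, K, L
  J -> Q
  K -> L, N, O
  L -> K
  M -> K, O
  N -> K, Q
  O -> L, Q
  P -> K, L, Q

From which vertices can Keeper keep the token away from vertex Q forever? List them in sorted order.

A0 = {Q}
A1: add {J, N, O} — J (Runner) has J→Q; N (Runner) has N→Q; O (Runner) has O→Q.
A2: add {M} — M (Runner) has M→O.
A3 = A2; e.g. I (Keeper) can still go to K. Fixed point.
Runner's attractor = {J, M, N, O, Q}; Keeper avoids the target exactly from the complement.

I, K, L, P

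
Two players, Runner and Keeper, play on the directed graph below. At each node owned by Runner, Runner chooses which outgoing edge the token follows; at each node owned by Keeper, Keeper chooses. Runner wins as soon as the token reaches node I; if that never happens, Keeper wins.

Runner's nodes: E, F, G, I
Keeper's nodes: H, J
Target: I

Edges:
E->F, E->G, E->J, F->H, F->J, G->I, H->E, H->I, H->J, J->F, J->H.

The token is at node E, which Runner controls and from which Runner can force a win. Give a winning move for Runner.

A0 = {I}
A1: add {G} — G (Runner) has G→I.
A2: add {E} — E (Runner) has E→G.
A3 = A2; e.g. F (Runner) has no edge into A2. Fixed point.
From E, successor G is in the attractor (rank 1); the other successors F, J are not.

G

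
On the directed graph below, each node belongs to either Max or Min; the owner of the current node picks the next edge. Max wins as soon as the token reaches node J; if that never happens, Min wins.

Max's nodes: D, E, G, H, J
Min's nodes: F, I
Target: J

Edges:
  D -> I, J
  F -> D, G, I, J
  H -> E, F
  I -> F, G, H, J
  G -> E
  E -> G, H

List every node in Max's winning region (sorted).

A0 = {J}
A1: add {D} — D (Max) has D→J.
A2 = A1; e.g. E (Max) has no edge into A1. Fixed point.
Max's winning region = {D, J}.

D, J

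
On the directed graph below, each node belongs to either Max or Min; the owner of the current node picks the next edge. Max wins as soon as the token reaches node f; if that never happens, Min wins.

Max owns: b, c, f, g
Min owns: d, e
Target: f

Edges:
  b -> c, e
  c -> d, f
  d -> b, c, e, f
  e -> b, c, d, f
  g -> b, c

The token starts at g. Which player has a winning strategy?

Max

A0 = {f}
A1: add {c} — c (Max) has c→f.
A2: add {b, g} — b (Max) has b→c; g (Max) has g→c.
A3 = A2; e.g. d (Min) can still go to e. Fixed point.
g ∈ A2, so Max can force the target.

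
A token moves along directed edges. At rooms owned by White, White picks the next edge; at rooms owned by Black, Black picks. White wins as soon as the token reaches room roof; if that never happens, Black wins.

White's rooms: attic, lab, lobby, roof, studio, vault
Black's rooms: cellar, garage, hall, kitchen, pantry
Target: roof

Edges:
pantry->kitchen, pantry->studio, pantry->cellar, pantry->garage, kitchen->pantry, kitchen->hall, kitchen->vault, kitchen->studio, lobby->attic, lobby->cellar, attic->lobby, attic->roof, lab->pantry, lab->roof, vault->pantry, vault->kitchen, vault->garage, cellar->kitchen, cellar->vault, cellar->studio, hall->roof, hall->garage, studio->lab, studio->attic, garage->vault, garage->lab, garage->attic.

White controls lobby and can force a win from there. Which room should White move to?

A0 = {roof}
A1: add {attic, lab} — lab (White) has lab→roof; attic (White) has attic→roof.
A2: add {lobby, studio} — lobby (White) has lobby→attic; studio (White) has studio→lab.
A3 = A2; e.g. pantry (Black) can still go to kitchen. Fixed point.
From lobby, successor attic is in the attractor (rank 1); the other successor cellar is not.

attic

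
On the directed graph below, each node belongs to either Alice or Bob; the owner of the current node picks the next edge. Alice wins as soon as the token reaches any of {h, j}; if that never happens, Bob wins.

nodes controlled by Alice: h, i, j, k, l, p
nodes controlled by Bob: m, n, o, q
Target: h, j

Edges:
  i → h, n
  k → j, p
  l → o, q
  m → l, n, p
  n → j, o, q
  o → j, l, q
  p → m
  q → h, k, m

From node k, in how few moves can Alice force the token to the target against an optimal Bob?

1

A0 = {h, j}
A1: add {i, k} — i (Alice) has i→h; k (Alice) has k→j.
A2 = A1; e.g. l (Alice) has no edge into A1. Fixed point.
k enters the attractor at level 1, so Alice can force the target in 1 move from there.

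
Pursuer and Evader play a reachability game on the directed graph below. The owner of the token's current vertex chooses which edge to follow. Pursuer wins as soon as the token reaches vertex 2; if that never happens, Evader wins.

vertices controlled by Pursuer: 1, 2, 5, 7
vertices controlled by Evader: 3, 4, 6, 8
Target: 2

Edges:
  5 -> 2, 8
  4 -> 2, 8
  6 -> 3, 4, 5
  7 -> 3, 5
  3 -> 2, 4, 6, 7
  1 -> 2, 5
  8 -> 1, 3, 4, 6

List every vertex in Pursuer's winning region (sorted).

1, 2, 5, 7

A0 = {2}
A1: add {1, 5} — 1 (Pursuer) has 1→2; 5 (Pursuer) has 5→2.
A2: add {7} — 7 (Pursuer) has 7→5.
A3 = A2; e.g. 3 (Evader) can still go to 4. Fixed point.
Pursuer's winning region = {1, 2, 5, 7}.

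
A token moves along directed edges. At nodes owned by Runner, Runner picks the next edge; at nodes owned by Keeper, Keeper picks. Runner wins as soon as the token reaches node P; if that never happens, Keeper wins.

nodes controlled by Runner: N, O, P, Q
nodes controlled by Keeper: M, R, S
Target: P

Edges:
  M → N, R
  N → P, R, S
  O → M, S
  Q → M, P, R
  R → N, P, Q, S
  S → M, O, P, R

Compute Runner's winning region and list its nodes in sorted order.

N, P, Q

A0 = {P}
A1: add {N, Q} — N (Runner) has N→P; Q (Runner) has Q→P.
A2 = A1; e.g. M (Keeper) can still go to R. Fixed point.
Runner's winning region = {N, P, Q}.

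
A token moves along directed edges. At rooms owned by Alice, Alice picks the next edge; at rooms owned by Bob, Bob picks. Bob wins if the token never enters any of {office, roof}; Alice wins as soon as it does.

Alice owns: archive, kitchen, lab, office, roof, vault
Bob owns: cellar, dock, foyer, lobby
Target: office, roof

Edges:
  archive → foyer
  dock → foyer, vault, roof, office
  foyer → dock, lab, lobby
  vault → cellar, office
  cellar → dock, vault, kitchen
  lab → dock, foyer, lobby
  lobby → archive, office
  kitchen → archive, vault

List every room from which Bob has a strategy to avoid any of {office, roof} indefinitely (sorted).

A0 = {office, roof}
A1: add {vault} — vault (Alice) has vault→office.
A2: add {kitchen} — kitchen (Alice) has kitchen→vault.
A3 = A2; e.g. archive (Alice) has no edge into A2. Fixed point.
Alice's attractor = {kitchen, office, roof, vault}; Bob avoids the target exactly from the complement.

archive, cellar, dock, foyer, lab, lobby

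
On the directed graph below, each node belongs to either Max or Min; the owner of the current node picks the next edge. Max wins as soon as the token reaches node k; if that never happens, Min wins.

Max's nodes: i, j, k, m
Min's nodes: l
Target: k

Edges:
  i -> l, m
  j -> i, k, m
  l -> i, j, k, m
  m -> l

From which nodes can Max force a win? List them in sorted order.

j, k

A0 = {k}
A1: add {j} — j (Max) has j→k.
A2 = A1; e.g. i (Max) has no edge into A1. Fixed point.
Max's winning region = {j, k}.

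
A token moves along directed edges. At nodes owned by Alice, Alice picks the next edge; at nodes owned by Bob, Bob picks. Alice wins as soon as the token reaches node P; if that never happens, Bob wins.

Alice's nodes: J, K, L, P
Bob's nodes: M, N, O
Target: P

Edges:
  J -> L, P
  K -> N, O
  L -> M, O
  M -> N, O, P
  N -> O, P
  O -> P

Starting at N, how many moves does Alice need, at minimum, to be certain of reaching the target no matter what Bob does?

A0 = {P}
A1: add {J, O} — J (Alice) has J→P; O (Bob): all of {P} already in.
A2: add {K, L, N} — K (Alice) has K→O; L (Alice) has L→O; N (Bob): all of {O, P} already in.
N enters the attractor at level 2, so Alice can force the target in 2 moves from there.

2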